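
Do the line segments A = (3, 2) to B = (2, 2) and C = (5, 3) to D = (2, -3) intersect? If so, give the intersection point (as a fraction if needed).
No (intersection of containing lines falls outside at least one segment)

Parametrize and solve: t = -3/2, s = 1/6. At least one of these is outside [0, 1], so the segments do not intersect.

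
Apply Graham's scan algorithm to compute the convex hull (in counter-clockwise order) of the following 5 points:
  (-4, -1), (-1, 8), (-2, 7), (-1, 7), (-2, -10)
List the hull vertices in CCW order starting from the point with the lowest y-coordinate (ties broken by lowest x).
Hull (CCW) = [(-2, -10), (-1, 7), (-1, 8), (-2, 7), (-4, -1)]

Graham scan procedure:
  1. Find the pivot p₀ = point with lowest y (tie → lowest x): (-2, -10).
  2. Sort the remaining points by polar angle around p₀.
  3. Walk through sorted points, maintaining a stack; pop the top while the last three entries make a non-left turn (cross product ≤ 0).
  4. Final stack is the convex hull in CCW order: (-2, -10), (-1, 7), (-1, 8), (-2, 7), (-4, -1).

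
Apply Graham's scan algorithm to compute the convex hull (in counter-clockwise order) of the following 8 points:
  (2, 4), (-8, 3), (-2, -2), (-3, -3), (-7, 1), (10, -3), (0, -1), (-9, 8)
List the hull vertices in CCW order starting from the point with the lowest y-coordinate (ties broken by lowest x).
Hull (CCW) = [(-3, -3), (10, -3), (2, 4), (-9, 8), (-8, 3), (-7, 1)]

Graham scan procedure:
  1. Find the pivot p₀ = point with lowest y (tie → lowest x): (-3, -3).
  2. Sort the remaining points by polar angle around p₀.
  3. Walk through sorted points, maintaining a stack; pop the top while the last three entries make a non-left turn (cross product ≤ 0).
  4. Final stack is the convex hull in CCW order: (-3, -3), (10, -3), (2, 4), (-9, 8), (-8, 3), (-7, 1).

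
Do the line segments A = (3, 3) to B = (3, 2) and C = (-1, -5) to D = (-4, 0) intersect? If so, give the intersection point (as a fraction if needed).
No (intersection of containing lines falls outside at least one segment)

Parametrize and solve: t = 44/3, s = -4/3. At least one of these is outside [0, 1], so the segments do not intersect.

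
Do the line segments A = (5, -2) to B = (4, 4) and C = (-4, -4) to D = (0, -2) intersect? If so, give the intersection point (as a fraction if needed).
No (intersection of containing lines falls outside at least one segment)

Parametrize and solve: t = 5/13, s = 28/13. At least one of these is outside [0, 1], so the segments do not intersect.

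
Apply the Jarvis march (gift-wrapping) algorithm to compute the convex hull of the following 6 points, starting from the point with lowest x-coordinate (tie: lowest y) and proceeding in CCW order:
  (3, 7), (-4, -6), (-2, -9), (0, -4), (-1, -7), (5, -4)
Hull (CCW) = [(-4, -6), (-2, -9), (5, -4), (3, 7)]

Jarvis march: at each step, from the current hull vertex p, select the next vertex q as the point such that every other point lies strictly to the left of (or on) the directed line p → q. (Equivalently: for every other point r, the cross product (q − p) × (r − p) ≥ 0.)
Starting point (lowest x, tie lowest y): (-4, -6). Wrap until returning to start. Resulting hull: (-4, -6), (-2, -9), (5, -4), (3, 7).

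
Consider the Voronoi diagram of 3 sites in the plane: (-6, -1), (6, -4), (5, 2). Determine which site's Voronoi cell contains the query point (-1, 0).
Nearest site = (-6, -1)

The Voronoi cell of site s contains exactly those query points closer to s than to any other site. Compute squared distances from q = (-1, 0) to each site:
  (-6 − -1)² + (-1 − 0)² = 26
  (5 − -1)² + (2 − 0)² = 40
  (6 − -1)² + (-4 − 0)² = 65
Minimum is attained by (-6, -1), so q lies in its Voronoi cell.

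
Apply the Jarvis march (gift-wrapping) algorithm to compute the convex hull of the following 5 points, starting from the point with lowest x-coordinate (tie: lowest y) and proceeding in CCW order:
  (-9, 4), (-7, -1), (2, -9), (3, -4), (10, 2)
Hull (CCW) = [(-9, 4), (-7, -1), (2, -9), (10, 2)]

Jarvis march: at each step, from the current hull vertex p, select the next vertex q as the point such that every other point lies strictly to the left of (or on) the directed line p → q. (Equivalently: for every other point r, the cross product (q − p) × (r − p) ≥ 0.)
Starting point (lowest x, tie lowest y): (-9, 4). Wrap until returning to start. Resulting hull: (-9, 4), (-7, -1), (2, -9), (10, 2).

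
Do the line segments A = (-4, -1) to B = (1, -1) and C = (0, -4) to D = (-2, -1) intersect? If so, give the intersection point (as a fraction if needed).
Yes; intersection at (-2, -1) (t = 2/5 on AB, s = 1 on CD)

Parametrize AB as A + t(B − A) = (-4 + 5 t, -1 + 0 t) and CD as C + s(D − C) = (0 + -2 s, -4 + 3 s). Solve the linear system for (t, s). Determinant = -15 ≠ 0, so a unique intersection of the containing lines exists. Solution: t = 2/5, s = 1 — both in [0, 1], so the segments cross. Intersection point: (-2, -1).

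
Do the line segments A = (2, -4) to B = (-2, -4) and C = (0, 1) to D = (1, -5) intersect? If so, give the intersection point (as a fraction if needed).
Yes; intersection at (5/6, -4) (t = 7/24 on AB, s = 5/6 on CD)

Parametrize AB as A + t(B − A) = (2 + -4 t, -4 + 0 t) and CD as C + s(D − C) = (0 + 1 s, 1 + -6 s). Solve the linear system for (t, s). Determinant = -24 ≠ 0, so a unique intersection of the containing lines exists. Solution: t = 7/24, s = 5/6 — both in [0, 1], so the segments cross. Intersection point: (5/6, -4).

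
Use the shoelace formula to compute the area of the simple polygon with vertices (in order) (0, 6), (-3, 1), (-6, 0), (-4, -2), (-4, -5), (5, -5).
Area = 123/2

Shoelace formula: Area = (1/2) |Σ_i (x_i · y_{i+1} − x_{i+1} · y_i)| (indices mod n). Compute each cross term:
  (0)(1) − (-3)(6) = 18
  (-3)(0) − (-6)(1) = 6
  (-6)(-2) − (-4)(0) = 12
  (-4)(-5) − (-4)(-2) = 12
  (-4)(-5) − (5)(-5) = 45
  (5)(6) − (0)(-5) = 30
Sum = 123, so (signed) Area = 123/2 = 123/2, |Area| = 123/2.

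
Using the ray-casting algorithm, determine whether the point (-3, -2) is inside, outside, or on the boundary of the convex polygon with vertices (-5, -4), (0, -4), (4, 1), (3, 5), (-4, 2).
The point (-3, -2) lies strictly inside the polygon

Cast a horizontal ray to the right from the query point and count how many polygon edges it crosses (each edge strictly once or zero times, handled with the usual half-open convention). 
Parity of crossings → odd ⇒ inside.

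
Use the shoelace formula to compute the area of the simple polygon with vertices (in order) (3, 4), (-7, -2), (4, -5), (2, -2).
Area = 81/2

Shoelace formula: Area = (1/2) |Σ_i (x_i · y_{i+1} − x_{i+1} · y_i)| (indices mod n). Compute each cross term:
  (3)(-2) − (-7)(4) = 22
  (-7)(-5) − (4)(-2) = 43
  (4)(-2) − (2)(-5) = 2
  (2)(4) − (3)(-2) = 14
Sum = 81, so (signed) Area = 81/2 = 81/2, |Area| = 81/2.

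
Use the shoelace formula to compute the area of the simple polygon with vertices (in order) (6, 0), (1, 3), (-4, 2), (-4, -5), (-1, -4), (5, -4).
Area = 119/2

Shoelace formula: Area = (1/2) |Σ_i (x_i · y_{i+1} − x_{i+1} · y_i)| (indices mod n). Compute each cross term:
  (6)(3) − (1)(0) = 18
  (1)(2) − (-4)(3) = 14
  (-4)(-5) − (-4)(2) = 28
  (-4)(-4) − (-1)(-5) = 11
  (-1)(-4) − (5)(-4) = 24
  (5)(0) − (6)(-4) = 24
Sum = 119, so (signed) Area = 119/2 = 119/2, |Area| = 119/2.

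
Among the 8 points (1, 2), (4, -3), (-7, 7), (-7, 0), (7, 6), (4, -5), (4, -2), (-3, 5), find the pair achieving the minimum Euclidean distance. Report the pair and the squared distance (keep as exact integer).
Pair = ((4, -3), (4, -2)); squared distance = 1

Compute all C(8, 2) = 28 pairwise squared distances (x_i − x_j)² + (y_i − y_j)². The minimum is 1, attained by the pair ((4, -3), (4, -2)).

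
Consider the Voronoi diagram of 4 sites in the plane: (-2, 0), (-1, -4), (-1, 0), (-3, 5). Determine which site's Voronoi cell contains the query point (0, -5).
Nearest site = (-1, -4)

The Voronoi cell of site s contains exactly those query points closer to s than to any other site. Compute squared distances from q = (0, -5) to each site:
  (-1 − 0)² + (-4 − -5)² = 2
  (-1 − 0)² + (0 − -5)² = 26
  (-2 − 0)² + (0 − -5)² = 29
  (-3 − 0)² + (5 − -5)² = 109
Minimum is attained by (-1, -4), so q lies in its Voronoi cell.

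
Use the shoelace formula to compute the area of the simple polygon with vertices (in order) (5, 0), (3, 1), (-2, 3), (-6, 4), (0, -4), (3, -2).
Area = 36

Shoelace formula: Area = (1/2) |Σ_i (x_i · y_{i+1} − x_{i+1} · y_i)| (indices mod n). Compute each cross term:
  (5)(1) − (3)(0) = 5
  (3)(3) − (-2)(1) = 11
  (-2)(4) − (-6)(3) = 10
  (-6)(-4) − (0)(4) = 24
  (0)(-2) − (3)(-4) = 12
  (3)(0) − (5)(-2) = 10
Sum = 72, so (signed) Area = 72/2 = 36, |Area| = 36.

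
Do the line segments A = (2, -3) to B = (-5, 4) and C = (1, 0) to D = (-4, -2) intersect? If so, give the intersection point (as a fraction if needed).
Yes; intersection at (-3/7, -4/7) (t = 17/49 on AB, s = 2/7 on CD)

Parametrize AB as A + t(B − A) = (2 + -7 t, -3 + 7 t) and CD as C + s(D − C) = (1 + -5 s, 0 + -2 s). Solve the linear system for (t, s). Determinant = -49 ≠ 0, so a unique intersection of the containing lines exists. Solution: t = 17/49, s = 2/7 — both in [0, 1], so the segments cross. Intersection point: (-3/7, -4/7).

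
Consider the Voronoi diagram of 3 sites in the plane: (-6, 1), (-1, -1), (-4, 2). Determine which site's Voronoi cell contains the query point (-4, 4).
Nearest site = (-4, 2)

The Voronoi cell of site s contains exactly those query points closer to s than to any other site. Compute squared distances from q = (-4, 4) to each site:
  (-4 − -4)² + (2 − 4)² = 4
  (-6 − -4)² + (1 − 4)² = 13
  (-1 − -4)² + (-1 − 4)² = 34
Minimum is attained by (-4, 2), so q lies in its Voronoi cell.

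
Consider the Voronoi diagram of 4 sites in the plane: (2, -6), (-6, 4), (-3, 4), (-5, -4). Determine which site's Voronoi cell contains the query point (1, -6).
Nearest site = (2, -6)

The Voronoi cell of site s contains exactly those query points closer to s than to any other site. Compute squared distances from q = (1, -6) to each site:
  (2 − 1)² + (-6 − -6)² = 1
  (-5 − 1)² + (-4 − -6)² = 40
  (-3 − 1)² + (4 − -6)² = 116
  (-6 − 1)² + (4 − -6)² = 149
Minimum is attained by (2, -6), so q lies in its Voronoi cell.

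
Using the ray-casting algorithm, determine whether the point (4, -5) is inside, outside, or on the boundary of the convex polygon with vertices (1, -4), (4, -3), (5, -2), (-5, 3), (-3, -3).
The point (4, -5) lies strictly outside the polygon

Cast a horizontal ray to the right from the query point and count how many polygon edges it crosses (each edge strictly once or zero times, handled with the usual half-open convention). 
Parity of crossings → even ⇒ outside.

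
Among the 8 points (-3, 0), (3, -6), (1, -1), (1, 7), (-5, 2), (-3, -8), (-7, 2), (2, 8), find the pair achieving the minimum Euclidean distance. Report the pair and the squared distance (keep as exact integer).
Pair = ((1, 7), (2, 8)); squared distance = 2

Compute all C(8, 2) = 28 pairwise squared distances (x_i − x_j)² + (y_i − y_j)². The minimum is 2, attained by the pair ((1, 7), (2, 8)).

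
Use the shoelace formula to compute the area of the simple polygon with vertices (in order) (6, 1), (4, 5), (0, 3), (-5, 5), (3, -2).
Area = 63/2

Shoelace formula: Area = (1/2) |Σ_i (x_i · y_{i+1} − x_{i+1} · y_i)| (indices mod n). Compute each cross term:
  (6)(5) − (4)(1) = 26
  (4)(3) − (0)(5) = 12
  (0)(5) − (-5)(3) = 15
  (-5)(-2) − (3)(5) = -5
  (3)(1) − (6)(-2) = 15
Sum = 63, so (signed) Area = 63/2 = 63/2, |Area| = 63/2.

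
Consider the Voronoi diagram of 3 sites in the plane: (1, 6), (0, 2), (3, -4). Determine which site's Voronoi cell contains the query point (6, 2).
Nearest site = (0, 2)

The Voronoi cell of site s contains exactly those query points closer to s than to any other site. Compute squared distances from q = (6, 2) to each site:
  (0 − 6)² + (2 − 2)² = 36
  (1 − 6)² + (6 − 2)² = 41
  (3 − 6)² + (-4 − 2)² = 45
Minimum is attained by (0, 2), so q lies in its Voronoi cell.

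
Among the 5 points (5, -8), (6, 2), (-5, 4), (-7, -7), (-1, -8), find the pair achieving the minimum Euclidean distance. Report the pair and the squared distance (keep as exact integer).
Pair = ((5, -8), (-1, -8)); squared distance = 36

Compute all C(5, 2) = 10 pairwise squared distances (x_i − x_j)² + (y_i − y_j)². The minimum is 36, attained by the pair ((5, -8), (-1, -8)).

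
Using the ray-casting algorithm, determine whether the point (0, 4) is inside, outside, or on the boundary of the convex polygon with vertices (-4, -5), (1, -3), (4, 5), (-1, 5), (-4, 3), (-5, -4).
The point (0, 4) lies strictly inside the polygon

Cast a horizontal ray to the right from the query point and count how many polygon edges it crosses (each edge strictly once or zero times, handled with the usual half-open convention). 
Parity of crossings → odd ⇒ inside.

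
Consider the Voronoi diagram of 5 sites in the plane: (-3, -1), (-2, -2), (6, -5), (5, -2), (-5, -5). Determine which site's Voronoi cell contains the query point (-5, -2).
Nearest site = (-3, -1)

The Voronoi cell of site s contains exactly those query points closer to s than to any other site. Compute squared distances from q = (-5, -2) to each site:
  (-3 − -5)² + (-1 − -2)² = 5
  (-5 − -5)² + (-5 − -2)² = 9
  (-2 − -5)² + (-2 − -2)² = 9
  (5 − -5)² + (-2 − -2)² = 100
  (6 − -5)² + (-5 − -2)² = 130
Minimum is attained by (-3, -1), so q lies in its Voronoi cell.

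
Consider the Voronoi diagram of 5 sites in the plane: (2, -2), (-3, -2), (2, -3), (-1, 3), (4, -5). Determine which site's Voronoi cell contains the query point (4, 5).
Nearest site = (-1, 3)

The Voronoi cell of site s contains exactly those query points closer to s than to any other site. Compute squared distances from q = (4, 5) to each site:
  (-1 − 4)² + (3 − 5)² = 29
  (2 − 4)² + (-2 − 5)² = 53
  (2 − 4)² + (-3 − 5)² = 68
  (-3 − 4)² + (-2 − 5)² = 98
  (4 − 4)² + (-5 − 5)² = 100
Minimum is attained by (-1, 3), so q lies in its Voronoi cell.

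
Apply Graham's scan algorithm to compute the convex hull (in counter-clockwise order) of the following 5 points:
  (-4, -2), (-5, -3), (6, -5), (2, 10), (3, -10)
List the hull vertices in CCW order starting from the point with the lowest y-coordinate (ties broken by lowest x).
Hull (CCW) = [(3, -10), (6, -5), (2, 10), (-5, -3)]

Graham scan procedure:
  1. Find the pivot p₀ = point with lowest y (tie → lowest x): (3, -10).
  2. Sort the remaining points by polar angle around p₀.
  3. Walk through sorted points, maintaining a stack; pop the top while the last three entries make a non-left turn (cross product ≤ 0).
  4. Final stack is the convex hull in CCW order: (3, -10), (6, -5), (2, 10), (-5, -3).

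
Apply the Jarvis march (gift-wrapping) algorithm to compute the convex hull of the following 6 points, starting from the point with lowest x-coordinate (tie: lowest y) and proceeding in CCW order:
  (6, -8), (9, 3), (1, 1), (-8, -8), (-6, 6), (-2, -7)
Hull (CCW) = [(-8, -8), (6, -8), (9, 3), (-6, 6)]

Jarvis march: at each step, from the current hull vertex p, select the next vertex q as the point such that every other point lies strictly to the left of (or on) the directed line p → q. (Equivalently: for every other point r, the cross product (q − p) × (r − p) ≥ 0.)
Starting point (lowest x, tie lowest y): (-8, -8). Wrap until returning to start. Resulting hull: (-8, -8), (6, -8), (9, 3), (-6, 6).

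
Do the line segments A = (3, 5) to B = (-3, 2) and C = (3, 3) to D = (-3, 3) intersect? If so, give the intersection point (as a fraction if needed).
Yes; intersection at (-1, 3) (t = 2/3 on AB, s = 2/3 on CD)

Parametrize AB as A + t(B − A) = (3 + -6 t, 5 + -3 t) and CD as C + s(D − C) = (3 + -6 s, 3 + 0 s). Solve the linear system for (t, s). Determinant = 18 ≠ 0, so a unique intersection of the containing lines exists. Solution: t = 2/3, s = 2/3 — both in [0, 1], so the segments cross. Intersection point: (-1, 3).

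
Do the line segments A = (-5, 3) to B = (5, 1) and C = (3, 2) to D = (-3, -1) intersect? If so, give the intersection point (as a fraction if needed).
Yes; intersection at (15/7, 11/7) (t = 5/7 on AB, s = 1/7 on CD)

Parametrize AB as A + t(B − A) = (-5 + 10 t, 3 + -2 t) and CD as C + s(D − C) = (3 + -6 s, 2 + -3 s). Solve the linear system for (t, s). Determinant = 42 ≠ 0, so a unique intersection of the containing lines exists. Solution: t = 5/7, s = 1/7 — both in [0, 1], so the segments cross. Intersection point: (15/7, 11/7).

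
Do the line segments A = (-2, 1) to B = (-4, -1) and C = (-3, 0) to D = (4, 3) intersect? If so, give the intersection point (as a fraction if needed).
Yes; intersection at (-3, 0) (t = 1/2 on AB, s = 0 on CD)

Parametrize AB as A + t(B − A) = (-2 + -2 t, 1 + -2 t) and CD as C + s(D − C) = (-3 + 7 s, 0 + 3 s). Solve the linear system for (t, s). Determinant = -8 ≠ 0, so a unique intersection of the containing lines exists. Solution: t = 1/2, s = 0 — both in [0, 1], so the segments cross. Intersection point: (-3, 0).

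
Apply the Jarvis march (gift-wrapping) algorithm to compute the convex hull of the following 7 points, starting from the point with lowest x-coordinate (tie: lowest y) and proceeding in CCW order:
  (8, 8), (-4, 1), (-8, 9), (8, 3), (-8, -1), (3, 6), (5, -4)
Hull (CCW) = [(-8, -1), (5, -4), (8, 3), (8, 8), (-8, 9)]

Jarvis march: at each step, from the current hull vertex p, select the next vertex q as the point such that every other point lies strictly to the left of (or on) the directed line p → q. (Equivalently: for every other point r, the cross product (q − p) × (r − p) ≥ 0.)
Starting point (lowest x, tie lowest y): (-8, -1). Wrap until returning to start. Resulting hull: (-8, -1), (5, -4), (8, 3), (8, 8), (-8, 9).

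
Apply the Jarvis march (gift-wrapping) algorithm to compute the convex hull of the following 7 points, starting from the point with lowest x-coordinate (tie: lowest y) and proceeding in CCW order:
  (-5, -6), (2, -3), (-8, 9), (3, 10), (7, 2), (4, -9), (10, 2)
Hull (CCW) = [(-8, 9), (-5, -6), (4, -9), (10, 2), (3, 10)]

Jarvis march: at each step, from the current hull vertex p, select the next vertex q as the point such that every other point lies strictly to the left of (or on) the directed line p → q. (Equivalently: for every other point r, the cross product (q − p) × (r − p) ≥ 0.)
Starting point (lowest x, tie lowest y): (-8, 9). Wrap until returning to start. Resulting hull: (-8, 9), (-5, -6), (4, -9), (10, 2), (3, 10).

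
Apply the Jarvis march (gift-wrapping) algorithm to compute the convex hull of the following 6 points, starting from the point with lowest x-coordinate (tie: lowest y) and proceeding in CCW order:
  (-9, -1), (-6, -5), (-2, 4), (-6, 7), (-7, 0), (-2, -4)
Hull (CCW) = [(-9, -1), (-6, -5), (-2, -4), (-2, 4), (-6, 7)]

Jarvis march: at each step, from the current hull vertex p, select the next vertex q as the point such that every other point lies strictly to the left of (or on) the directed line p → q. (Equivalently: for every other point r, the cross product (q − p) × (r − p) ≥ 0.)
Starting point (lowest x, tie lowest y): (-9, -1). Wrap until returning to start. Resulting hull: (-9, -1), (-6, -5), (-2, -4), (-2, 4), (-6, 7).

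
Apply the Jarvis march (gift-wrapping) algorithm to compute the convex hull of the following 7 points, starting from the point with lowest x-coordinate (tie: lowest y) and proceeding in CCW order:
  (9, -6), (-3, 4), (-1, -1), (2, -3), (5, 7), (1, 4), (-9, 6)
Hull (CCW) = [(-9, 6), (-1, -1), (2, -3), (9, -6), (5, 7)]

Jarvis march: at each step, from the current hull vertex p, select the next vertex q as the point such that every other point lies strictly to the left of (or on) the directed line p → q. (Equivalently: for every other point r, the cross product (q − p) × (r − p) ≥ 0.)
Starting point (lowest x, tie lowest y): (-9, 6). Wrap until returning to start. Resulting hull: (-9, 6), (-1, -1), (2, -3), (9, -6), (5, 7).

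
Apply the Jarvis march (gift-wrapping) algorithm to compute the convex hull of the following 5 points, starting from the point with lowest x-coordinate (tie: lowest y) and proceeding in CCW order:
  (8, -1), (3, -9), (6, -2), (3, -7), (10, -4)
Hull (CCW) = [(3, -9), (10, -4), (8, -1), (6, -2), (3, -7)]

Jarvis march: at each step, from the current hull vertex p, select the next vertex q as the point such that every other point lies strictly to the left of (or on) the directed line p → q. (Equivalently: for every other point r, the cross product (q − p) × (r − p) ≥ 0.)
Starting point (lowest x, tie lowest y): (3, -9). Wrap until returning to start. Resulting hull: (3, -9), (10, -4), (8, -1), (6, -2), (3, -7).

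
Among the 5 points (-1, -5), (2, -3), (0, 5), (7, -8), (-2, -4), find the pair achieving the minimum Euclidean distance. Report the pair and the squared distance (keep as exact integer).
Pair = ((-1, -5), (-2, -4)); squared distance = 2

Compute all C(5, 2) = 10 pairwise squared distances (x_i − x_j)² + (y_i − y_j)². The minimum is 2, attained by the pair ((-1, -5), (-2, -4)).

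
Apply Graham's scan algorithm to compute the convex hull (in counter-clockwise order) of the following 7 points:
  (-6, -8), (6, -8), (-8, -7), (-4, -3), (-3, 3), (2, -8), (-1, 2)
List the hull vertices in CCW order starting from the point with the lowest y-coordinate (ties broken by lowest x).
Hull (CCW) = [(-6, -8), (6, -8), (-1, 2), (-3, 3), (-8, -7)]

Graham scan procedure:
  1. Find the pivot p₀ = point with lowest y (tie → lowest x): (-6, -8).
  2. Sort the remaining points by polar angle around p₀.
  3. Walk through sorted points, maintaining a stack; pop the top while the last three entries make a non-left turn (cross product ≤ 0).
  4. Final stack is the convex hull in CCW order: (-6, -8), (6, -8), (-1, 2), (-3, 3), (-8, -7).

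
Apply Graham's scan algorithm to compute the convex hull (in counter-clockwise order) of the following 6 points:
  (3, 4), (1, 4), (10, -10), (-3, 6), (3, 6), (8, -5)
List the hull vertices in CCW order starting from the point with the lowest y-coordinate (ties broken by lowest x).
Hull (CCW) = [(10, -10), (8, -5), (3, 6), (-3, 6)]

Graham scan procedure:
  1. Find the pivot p₀ = point with lowest y (tie → lowest x): (10, -10).
  2. Sort the remaining points by polar angle around p₀.
  3. Walk through sorted points, maintaining a stack; pop the top while the last three entries make a non-left turn (cross product ≤ 0).
  4. Final stack is the convex hull in CCW order: (10, -10), (8, -5), (3, 6), (-3, 6).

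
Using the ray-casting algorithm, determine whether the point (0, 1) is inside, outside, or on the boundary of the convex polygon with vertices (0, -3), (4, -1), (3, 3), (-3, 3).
The point (0, 1) lies strictly inside the polygon

Cast a horizontal ray to the right from the query point and count how many polygon edges it crosses (each edge strictly once or zero times, handled with the usual half-open convention). 
Parity of crossings → odd ⇒ inside.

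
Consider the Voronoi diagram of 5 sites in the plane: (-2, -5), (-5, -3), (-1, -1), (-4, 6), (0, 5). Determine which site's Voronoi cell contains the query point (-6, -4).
Nearest site = (-5, -3)

The Voronoi cell of site s contains exactly those query points closer to s than to any other site. Compute squared distances from q = (-6, -4) to each site:
  (-5 − -6)² + (-3 − -4)² = 2
  (-2 − -6)² + (-5 − -4)² = 17
  (-1 − -6)² + (-1 − -4)² = 34
  (-4 − -6)² + (6 − -4)² = 104
  (0 − -6)² + (5 − -4)² = 117
Minimum is attained by (-5, -3), so q lies in its Voronoi cell.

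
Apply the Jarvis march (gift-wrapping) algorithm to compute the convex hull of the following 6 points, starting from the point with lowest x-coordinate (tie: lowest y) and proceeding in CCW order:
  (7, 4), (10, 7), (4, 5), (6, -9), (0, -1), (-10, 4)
Hull (CCW) = [(-10, 4), (6, -9), (10, 7)]

Jarvis march: at each step, from the current hull vertex p, select the next vertex q as the point such that every other point lies strictly to the left of (or on) the directed line p → q. (Equivalently: for every other point r, the cross product (q − p) × (r − p) ≥ 0.)
Starting point (lowest x, tie lowest y): (-10, 4). Wrap until returning to start. Resulting hull: (-10, 4), (6, -9), (10, 7).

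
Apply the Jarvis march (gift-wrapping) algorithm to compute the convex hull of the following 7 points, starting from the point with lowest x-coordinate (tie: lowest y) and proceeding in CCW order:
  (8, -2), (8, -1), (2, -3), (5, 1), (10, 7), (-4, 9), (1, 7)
Hull (CCW) = [(-4, 9), (2, -3), (8, -2), (10, 7)]

Jarvis march: at each step, from the current hull vertex p, select the next vertex q as the point such that every other point lies strictly to the left of (or on) the directed line p → q. (Equivalently: for every other point r, the cross product (q − p) × (r − p) ≥ 0.)
Starting point (lowest x, tie lowest y): (-4, 9). Wrap until returning to start. Resulting hull: (-4, 9), (2, -3), (8, -2), (10, 7).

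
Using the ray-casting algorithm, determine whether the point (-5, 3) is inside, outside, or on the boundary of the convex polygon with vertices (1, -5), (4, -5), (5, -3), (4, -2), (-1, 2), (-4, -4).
The point (-5, 3) lies strictly outside the polygon

Cast a horizontal ray to the right from the query point and count how many polygon edges it crosses (each edge strictly once or zero times, handled with the usual half-open convention). 
Parity of crossings → even ⇒ outside.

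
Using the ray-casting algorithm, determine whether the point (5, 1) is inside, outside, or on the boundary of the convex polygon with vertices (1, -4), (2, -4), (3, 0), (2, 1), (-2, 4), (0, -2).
The point (5, 1) lies strictly outside the polygon

Cast a horizontal ray to the right from the query point and count how many polygon edges it crosses (each edge strictly once or zero times, handled with the usual half-open convention). 
Parity of crossings → even ⇒ outside.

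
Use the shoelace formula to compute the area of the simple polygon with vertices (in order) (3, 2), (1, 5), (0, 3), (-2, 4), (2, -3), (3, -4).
Area = 39/2

Shoelace formula: Area = (1/2) |Σ_i (x_i · y_{i+1} − x_{i+1} · y_i)| (indices mod n). Compute each cross term:
  (3)(5) − (1)(2) = 13
  (1)(3) − (0)(5) = 3
  (0)(4) − (-2)(3) = 6
  (-2)(-3) − (2)(4) = -2
  (2)(-4) − (3)(-3) = 1
  (3)(2) − (3)(-4) = 18
Sum = 39, so (signed) Area = 39/2 = 39/2, |Area| = 39/2.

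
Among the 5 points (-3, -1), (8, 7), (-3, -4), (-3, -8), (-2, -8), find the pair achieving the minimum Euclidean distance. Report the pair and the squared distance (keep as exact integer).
Pair = ((-3, -8), (-2, -8)); squared distance = 1

Compute all C(5, 2) = 10 pairwise squared distances (x_i − x_j)² + (y_i − y_j)². The minimum is 1, attained by the pair ((-3, -8), (-2, -8)).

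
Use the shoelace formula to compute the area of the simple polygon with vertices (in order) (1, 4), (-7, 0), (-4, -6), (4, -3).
Area = 125/2

Shoelace formula: Area = (1/2) |Σ_i (x_i · y_{i+1} − x_{i+1} · y_i)| (indices mod n). Compute each cross term:
  (1)(0) − (-7)(4) = 28
  (-7)(-6) − (-4)(0) = 42
  (-4)(-3) − (4)(-6) = 36
  (4)(4) − (1)(-3) = 19
Sum = 125, so (signed) Area = 125/2 = 125/2, |Area| = 125/2.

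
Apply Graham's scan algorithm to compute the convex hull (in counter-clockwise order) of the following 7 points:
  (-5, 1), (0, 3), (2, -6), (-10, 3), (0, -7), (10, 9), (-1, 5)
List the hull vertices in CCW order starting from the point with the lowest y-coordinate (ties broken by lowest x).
Hull (CCW) = [(0, -7), (2, -6), (10, 9), (-10, 3)]

Graham scan procedure:
  1. Find the pivot p₀ = point with lowest y (tie → lowest x): (0, -7).
  2. Sort the remaining points by polar angle around p₀.
  3. Walk through sorted points, maintaining a stack; pop the top while the last three entries make a non-left turn (cross product ≤ 0).
  4. Final stack is the convex hull in CCW order: (0, -7), (2, -6), (10, 9), (-10, 3).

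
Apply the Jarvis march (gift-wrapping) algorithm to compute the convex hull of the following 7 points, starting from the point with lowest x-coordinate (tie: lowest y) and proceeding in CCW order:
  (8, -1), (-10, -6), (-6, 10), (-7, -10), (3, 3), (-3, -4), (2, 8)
Hull (CCW) = [(-10, -6), (-7, -10), (8, -1), (2, 8), (-6, 10)]

Jarvis march: at each step, from the current hull vertex p, select the next vertex q as the point such that every other point lies strictly to the left of (or on) the directed line p → q. (Equivalently: for every other point r, the cross product (q − p) × (r − p) ≥ 0.)
Starting point (lowest x, tie lowest y): (-10, -6). Wrap until returning to start. Resulting hull: (-10, -6), (-7, -10), (8, -1), (2, 8), (-6, 10).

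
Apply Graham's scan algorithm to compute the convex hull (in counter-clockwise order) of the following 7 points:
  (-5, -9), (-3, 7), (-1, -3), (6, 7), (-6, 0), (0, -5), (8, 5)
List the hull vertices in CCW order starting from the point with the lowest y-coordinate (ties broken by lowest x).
Hull (CCW) = [(-5, -9), (0, -5), (8, 5), (6, 7), (-3, 7), (-6, 0)]

Graham scan procedure:
  1. Find the pivot p₀ = point with lowest y (tie → lowest x): (-5, -9).
  2. Sort the remaining points by polar angle around p₀.
  3. Walk through sorted points, maintaining a stack; pop the top while the last three entries make a non-left turn (cross product ≤ 0).
  4. Final stack is the convex hull in CCW order: (-5, -9), (0, -5), (8, 5), (6, 7), (-3, 7), (-6, 0).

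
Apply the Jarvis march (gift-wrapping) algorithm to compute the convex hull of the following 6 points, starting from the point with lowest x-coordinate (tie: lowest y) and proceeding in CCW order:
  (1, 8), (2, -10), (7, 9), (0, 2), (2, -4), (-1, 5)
Hull (CCW) = [(-1, 5), (2, -10), (7, 9), (1, 8)]

Jarvis march: at each step, from the current hull vertex p, select the next vertex q as the point such that every other point lies strictly to the left of (or on) the directed line p → q. (Equivalently: for every other point r, the cross product (q − p) × (r − p) ≥ 0.)
Starting point (lowest x, tie lowest y): (-1, 5). Wrap until returning to start. Resulting hull: (-1, 5), (2, -10), (7, 9), (1, 8).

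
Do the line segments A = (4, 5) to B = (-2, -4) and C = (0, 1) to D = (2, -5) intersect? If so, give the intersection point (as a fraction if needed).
Yes; intersection at (4/9, -1/3) (t = 16/27 on AB, s = 2/9 on CD)

Parametrize AB as A + t(B − A) = (4 + -6 t, 5 + -9 t) and CD as C + s(D − C) = (0 + 2 s, 1 + -6 s). Solve the linear system for (t, s). Determinant = -54 ≠ 0, so a unique intersection of the containing lines exists. Solution: t = 16/27, s = 2/9 — both in [0, 1], so the segments cross. Intersection point: (4/9, -1/3).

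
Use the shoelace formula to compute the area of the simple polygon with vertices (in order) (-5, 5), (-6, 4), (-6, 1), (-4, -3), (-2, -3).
Area = 31/2

Shoelace formula: Area = (1/2) |Σ_i (x_i · y_{i+1} − x_{i+1} · y_i)| (indices mod n). Compute each cross term:
  (-5)(4) − (-6)(5) = 10
  (-6)(1) − (-6)(4) = 18
  (-6)(-3) − (-4)(1) = 22
  (-4)(-3) − (-2)(-3) = 6
  (-2)(5) − (-5)(-3) = -25
Sum = 31, so (signed) Area = 31/2 = 31/2, |Area| = 31/2.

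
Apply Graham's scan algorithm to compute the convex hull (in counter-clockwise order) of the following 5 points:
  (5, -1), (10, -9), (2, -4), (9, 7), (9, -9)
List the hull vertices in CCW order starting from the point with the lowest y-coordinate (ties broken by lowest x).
Hull (CCW) = [(9, -9), (10, -9), (9, 7), (2, -4)]

Graham scan procedure:
  1. Find the pivot p₀ = point with lowest y (tie → lowest x): (9, -9).
  2. Sort the remaining points by polar angle around p₀.
  3. Walk through sorted points, maintaining a stack; pop the top while the last three entries make a non-left turn (cross product ≤ 0).
  4. Final stack is the convex hull in CCW order: (9, -9), (10, -9), (9, 7), (2, -4).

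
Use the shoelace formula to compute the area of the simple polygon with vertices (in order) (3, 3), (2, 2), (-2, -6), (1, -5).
Area = 13

Shoelace formula: Area = (1/2) |Σ_i (x_i · y_{i+1} − x_{i+1} · y_i)| (indices mod n). Compute each cross term:
  (3)(2) − (2)(3) = 0
  (2)(-6) − (-2)(2) = -8
  (-2)(-5) − (1)(-6) = 16
  (1)(3) − (3)(-5) = 18
Sum = 26, so (signed) Area = 26/2 = 13, |Area| = 13.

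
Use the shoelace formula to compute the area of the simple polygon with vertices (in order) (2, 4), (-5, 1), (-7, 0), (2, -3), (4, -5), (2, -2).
Area = 33

Shoelace formula: Area = (1/2) |Σ_i (x_i · y_{i+1} − x_{i+1} · y_i)| (indices mod n). Compute each cross term:
  (2)(1) − (-5)(4) = 22
  (-5)(0) − (-7)(1) = 7
  (-7)(-3) − (2)(0) = 21
  (2)(-5) − (4)(-3) = 2
  (4)(-2) − (2)(-5) = 2
  (2)(4) − (2)(-2) = 12
Sum = 66, so (signed) Area = 66/2 = 33, |Area| = 33.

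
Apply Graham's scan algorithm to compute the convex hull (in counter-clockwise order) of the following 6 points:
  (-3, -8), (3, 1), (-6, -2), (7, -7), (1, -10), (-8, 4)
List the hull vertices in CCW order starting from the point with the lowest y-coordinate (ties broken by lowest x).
Hull (CCW) = [(1, -10), (7, -7), (3, 1), (-8, 4), (-6, -2), (-3, -8)]

Graham scan procedure:
  1. Find the pivot p₀ = point with lowest y (tie → lowest x): (1, -10).
  2. Sort the remaining points by polar angle around p₀.
  3. Walk through sorted points, maintaining a stack; pop the top while the last three entries make a non-left turn (cross product ≤ 0).
  4. Final stack is the convex hull in CCW order: (1, -10), (7, -7), (3, 1), (-8, 4), (-6, -2), (-3, -8).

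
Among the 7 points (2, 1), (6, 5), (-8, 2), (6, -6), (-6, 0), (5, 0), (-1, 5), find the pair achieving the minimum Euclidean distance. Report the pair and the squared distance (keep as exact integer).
Pair = ((-8, 2), (-6, 0)); squared distance = 8

Compute all C(7, 2) = 21 pairwise squared distances (x_i − x_j)² + (y_i − y_j)². The minimum is 8, attained by the pair ((-8, 2), (-6, 0)).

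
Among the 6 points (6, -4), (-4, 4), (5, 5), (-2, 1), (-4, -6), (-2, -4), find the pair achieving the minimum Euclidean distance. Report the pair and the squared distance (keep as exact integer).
Pair = ((-4, -6), (-2, -4)); squared distance = 8

Compute all C(6, 2) = 15 pairwise squared distances (x_i − x_j)² + (y_i − y_j)². The minimum is 8, attained by the pair ((-4, -6), (-2, -4)).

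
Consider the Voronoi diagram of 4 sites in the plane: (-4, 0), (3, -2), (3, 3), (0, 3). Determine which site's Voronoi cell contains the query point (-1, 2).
Nearest site = (0, 3)

The Voronoi cell of site s contains exactly those query points closer to s than to any other site. Compute squared distances from q = (-1, 2) to each site:
  (0 − -1)² + (3 − 2)² = 2
  (-4 − -1)² + (0 − 2)² = 13
  (3 − -1)² + (3 − 2)² = 17
  (3 − -1)² + (-2 − 2)² = 32
Minimum is attained by (0, 3), so q lies in its Voronoi cell.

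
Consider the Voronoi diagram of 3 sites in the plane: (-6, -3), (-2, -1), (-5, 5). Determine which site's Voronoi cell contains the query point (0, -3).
Nearest site = (-2, -1)

The Voronoi cell of site s contains exactly those query points closer to s than to any other site. Compute squared distances from q = (0, -3) to each site:
  (-2 − 0)² + (-1 − -3)² = 8
  (-6 − 0)² + (-3 − -3)² = 36
  (-5 − 0)² + (5 − -3)² = 89
Minimum is attained by (-2, -1), so q lies in its Voronoi cell.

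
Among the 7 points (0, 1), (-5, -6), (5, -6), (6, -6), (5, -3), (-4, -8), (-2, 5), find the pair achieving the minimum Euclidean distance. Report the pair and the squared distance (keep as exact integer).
Pair = ((5, -6), (6, -6)); squared distance = 1

Compute all C(7, 2) = 21 pairwise squared distances (x_i − x_j)² + (y_i − y_j)². The minimum is 1, attained by the pair ((5, -6), (6, -6)).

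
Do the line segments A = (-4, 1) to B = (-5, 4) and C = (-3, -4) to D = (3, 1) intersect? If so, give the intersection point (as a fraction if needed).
No (intersection of containing lines falls outside at least one segment)

Parametrize and solve: t = -35/23, s = 2/23. At least one of these is outside [0, 1], so the segments do not intersect.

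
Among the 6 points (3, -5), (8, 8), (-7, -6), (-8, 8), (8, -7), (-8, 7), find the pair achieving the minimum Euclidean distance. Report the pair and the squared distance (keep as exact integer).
Pair = ((-8, 8), (-8, 7)); squared distance = 1

Compute all C(6, 2) = 15 pairwise squared distances (x_i − x_j)² + (y_i − y_j)². The minimum is 1, attained by the pair ((-8, 8), (-8, 7)).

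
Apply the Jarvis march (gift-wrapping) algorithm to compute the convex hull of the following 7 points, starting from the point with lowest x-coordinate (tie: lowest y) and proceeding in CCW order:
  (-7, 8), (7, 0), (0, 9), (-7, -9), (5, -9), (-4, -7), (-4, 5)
Hull (CCW) = [(-7, -9), (5, -9), (7, 0), (0, 9), (-7, 8)]

Jarvis march: at each step, from the current hull vertex p, select the next vertex q as the point such that every other point lies strictly to the left of (or on) the directed line p → q. (Equivalently: for every other point r, the cross product (q − p) × (r − p) ≥ 0.)
Starting point (lowest x, tie lowest y): (-7, -9). Wrap until returning to start. Resulting hull: (-7, -9), (5, -9), (7, 0), (0, 9), (-7, 8).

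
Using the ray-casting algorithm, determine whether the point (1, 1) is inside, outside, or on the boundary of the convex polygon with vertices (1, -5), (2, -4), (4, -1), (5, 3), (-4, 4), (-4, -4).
The point (1, 1) lies strictly inside the polygon

Cast a horizontal ray to the right from the query point and count how many polygon edges it crosses (each edge strictly once or zero times, handled with the usual half-open convention). 
Parity of crossings → odd ⇒ inside.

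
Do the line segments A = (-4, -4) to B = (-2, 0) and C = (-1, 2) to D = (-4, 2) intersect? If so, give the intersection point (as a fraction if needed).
No (intersection of containing lines falls outside at least one segment)

Parametrize and solve: t = 3/2, s = 0. At least one of these is outside [0, 1], so the segments do not intersect.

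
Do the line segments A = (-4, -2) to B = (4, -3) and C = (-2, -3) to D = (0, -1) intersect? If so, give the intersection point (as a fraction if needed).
Yes; intersection at (-4/3, -7/3) (t = 1/3 on AB, s = 1/3 on CD)

Parametrize AB as A + t(B − A) = (-4 + 8 t, -2 + -1 t) and CD as C + s(D − C) = (-2 + 2 s, -3 + 2 s). Solve the linear system for (t, s). Determinant = -18 ≠ 0, so a unique intersection of the containing lines exists. Solution: t = 1/3, s = 1/3 — both in [0, 1], so the segments cross. Intersection point: (-4/3, -7/3).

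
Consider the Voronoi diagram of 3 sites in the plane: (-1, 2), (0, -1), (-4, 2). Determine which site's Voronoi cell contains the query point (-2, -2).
Nearest site = (0, -1)

The Voronoi cell of site s contains exactly those query points closer to s than to any other site. Compute squared distances from q = (-2, -2) to each site:
  (0 − -2)² + (-1 − -2)² = 5
  (-1 − -2)² + (2 − -2)² = 17
  (-4 − -2)² + (2 − -2)² = 20
Minimum is attained by (0, -1), so q lies in its Voronoi cell.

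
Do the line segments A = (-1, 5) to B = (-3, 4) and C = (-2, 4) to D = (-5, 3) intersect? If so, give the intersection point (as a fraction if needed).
No (intersection of containing lines falls outside at least one segment)

Parametrize and solve: t = 2, s = 1. At least one of these is outside [0, 1], so the segments do not intersect.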